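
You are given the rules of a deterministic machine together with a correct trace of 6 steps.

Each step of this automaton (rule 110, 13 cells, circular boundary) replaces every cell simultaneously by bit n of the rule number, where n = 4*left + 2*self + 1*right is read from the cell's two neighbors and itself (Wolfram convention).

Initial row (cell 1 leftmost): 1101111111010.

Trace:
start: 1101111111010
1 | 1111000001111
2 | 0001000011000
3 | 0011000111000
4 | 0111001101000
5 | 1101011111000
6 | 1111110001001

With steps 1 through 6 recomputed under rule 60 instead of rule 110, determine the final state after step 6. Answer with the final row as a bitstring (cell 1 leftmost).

0010111010100

(re-executing steps 1..6 under rule 60; state before step 1: 1101111111010)
1 | 1011000000111
2 | 0110100000100
3 | 0101110000110
4 | 0111001000101
5 | 1100101100111
6 | 0010111010100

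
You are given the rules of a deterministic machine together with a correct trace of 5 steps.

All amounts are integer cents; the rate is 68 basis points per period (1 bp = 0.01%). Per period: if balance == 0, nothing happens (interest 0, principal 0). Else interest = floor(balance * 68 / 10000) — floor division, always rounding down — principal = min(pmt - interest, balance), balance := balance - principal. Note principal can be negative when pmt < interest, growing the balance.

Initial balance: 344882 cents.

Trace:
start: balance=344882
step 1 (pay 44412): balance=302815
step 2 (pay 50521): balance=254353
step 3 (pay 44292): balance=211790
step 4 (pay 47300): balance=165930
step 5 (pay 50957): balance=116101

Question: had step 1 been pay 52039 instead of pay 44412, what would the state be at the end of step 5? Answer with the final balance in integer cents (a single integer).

(re-executing from step 1 with the substitution; state before step 1: balance=344882)
step 1 (pay 52039): balance=295188
step 2 (pay 50521): balance=246674
step 3 (pay 44292): balance=204059
step 4 (pay 47300): balance=158146
step 5 (pay 50957): balance=108264

108264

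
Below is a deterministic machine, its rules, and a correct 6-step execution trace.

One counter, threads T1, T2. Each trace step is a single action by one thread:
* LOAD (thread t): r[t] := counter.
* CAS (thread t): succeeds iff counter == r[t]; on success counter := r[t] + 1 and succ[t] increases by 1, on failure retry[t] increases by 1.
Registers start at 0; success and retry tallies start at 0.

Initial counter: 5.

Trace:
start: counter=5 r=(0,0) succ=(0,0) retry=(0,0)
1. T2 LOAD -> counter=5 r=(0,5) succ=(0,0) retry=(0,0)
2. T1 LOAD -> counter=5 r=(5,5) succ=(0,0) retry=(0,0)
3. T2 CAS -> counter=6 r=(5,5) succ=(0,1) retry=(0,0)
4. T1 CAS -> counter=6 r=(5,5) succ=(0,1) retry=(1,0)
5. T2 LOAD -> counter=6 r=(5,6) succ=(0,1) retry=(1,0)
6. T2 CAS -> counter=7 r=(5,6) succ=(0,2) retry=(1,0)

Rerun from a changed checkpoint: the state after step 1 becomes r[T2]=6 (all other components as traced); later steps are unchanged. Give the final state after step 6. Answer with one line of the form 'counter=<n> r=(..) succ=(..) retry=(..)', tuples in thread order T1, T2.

counter=7 r=(5,6) succ=(1,1) retry=(0,1)

state after step 1 := counter=5 r=(0,6) succ=(0,0) retry=(0,0)
2. T1 LOAD -> counter=5 r=(5,6) succ=(0,0) retry=(0,0)
3. T2 CAS -> counter=5 r=(5,6) succ=(0,0) retry=(0,1)
4. T1 CAS -> counter=6 r=(5,6) succ=(1,0) retry=(0,1)
5. T2 LOAD -> counter=6 r=(5,6) succ=(1,0) retry=(0,1)
6. T2 CAS -> counter=7 r=(5,6) succ=(1,1) retry=(0,1)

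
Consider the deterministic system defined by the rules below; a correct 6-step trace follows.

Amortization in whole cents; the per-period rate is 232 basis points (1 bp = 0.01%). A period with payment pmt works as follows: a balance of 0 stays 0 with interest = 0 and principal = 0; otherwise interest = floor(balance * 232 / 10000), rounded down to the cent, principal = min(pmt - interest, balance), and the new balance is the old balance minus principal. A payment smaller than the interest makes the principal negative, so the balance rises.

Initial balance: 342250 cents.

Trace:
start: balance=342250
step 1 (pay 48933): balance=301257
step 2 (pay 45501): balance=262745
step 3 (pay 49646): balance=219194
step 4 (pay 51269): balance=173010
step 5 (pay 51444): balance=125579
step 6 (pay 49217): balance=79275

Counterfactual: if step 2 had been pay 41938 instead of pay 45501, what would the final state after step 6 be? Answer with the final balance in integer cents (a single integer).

(re-executing from step 2 with the substitution; state before step 2: balance=301257)
step 2 (pay 41938): balance=266308
step 3 (pay 49646): balance=222840
step 4 (pay 51269): balance=176740
step 5 (pay 51444): balance=129396
step 6 (pay 49217): balance=83180

83180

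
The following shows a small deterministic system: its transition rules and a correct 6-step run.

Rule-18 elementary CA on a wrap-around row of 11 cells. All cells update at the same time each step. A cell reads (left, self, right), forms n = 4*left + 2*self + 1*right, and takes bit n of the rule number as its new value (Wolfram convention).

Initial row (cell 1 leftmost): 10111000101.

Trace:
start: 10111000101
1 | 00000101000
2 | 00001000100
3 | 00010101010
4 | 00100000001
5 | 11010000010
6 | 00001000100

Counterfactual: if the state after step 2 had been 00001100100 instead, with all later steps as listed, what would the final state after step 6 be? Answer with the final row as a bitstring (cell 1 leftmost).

state after step 2 := 00001100100
3 | 00010011010
4 | 00101100001
5 | 11000010010
6 | 00100101100

00100101100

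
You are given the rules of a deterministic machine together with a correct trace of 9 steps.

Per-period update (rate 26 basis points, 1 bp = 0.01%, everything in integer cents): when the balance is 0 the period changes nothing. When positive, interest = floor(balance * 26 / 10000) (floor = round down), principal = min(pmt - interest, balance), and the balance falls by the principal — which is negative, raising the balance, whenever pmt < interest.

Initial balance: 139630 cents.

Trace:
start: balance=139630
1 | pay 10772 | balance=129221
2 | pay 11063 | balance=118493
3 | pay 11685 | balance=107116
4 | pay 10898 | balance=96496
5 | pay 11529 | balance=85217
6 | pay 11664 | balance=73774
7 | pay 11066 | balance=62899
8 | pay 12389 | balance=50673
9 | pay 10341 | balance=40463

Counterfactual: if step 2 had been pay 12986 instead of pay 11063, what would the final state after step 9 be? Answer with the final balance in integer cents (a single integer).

(re-executing from step 2 with the substitution; state before step 2: balance=129221)
2 | pay 12986 | balance=116570
3 | pay 11685 | balance=105188
4 | pay 10898 | balance=94563
5 | pay 11529 | balance=83279
6 | pay 11664 | balance=71831
7 | pay 11066 | balance=60951
8 | pay 12389 | balance=48720
9 | pay 10341 | balance=38505

38505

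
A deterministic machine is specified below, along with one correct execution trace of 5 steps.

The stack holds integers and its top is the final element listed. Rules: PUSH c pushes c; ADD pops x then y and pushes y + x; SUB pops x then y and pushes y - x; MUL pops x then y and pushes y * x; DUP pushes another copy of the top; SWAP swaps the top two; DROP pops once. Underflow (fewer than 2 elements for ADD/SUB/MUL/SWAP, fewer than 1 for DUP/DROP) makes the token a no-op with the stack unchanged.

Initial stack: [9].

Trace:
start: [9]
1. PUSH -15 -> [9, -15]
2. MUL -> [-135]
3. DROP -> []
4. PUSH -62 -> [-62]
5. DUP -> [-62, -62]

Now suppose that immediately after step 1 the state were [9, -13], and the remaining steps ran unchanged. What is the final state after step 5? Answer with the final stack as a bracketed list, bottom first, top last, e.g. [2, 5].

[-62, -62]

state after step 1 := [9, -13]
2. MUL -> [-117]
3. DROP -> []
4. PUSH -62 -> [-62]
5. DUP -> [-62, -62]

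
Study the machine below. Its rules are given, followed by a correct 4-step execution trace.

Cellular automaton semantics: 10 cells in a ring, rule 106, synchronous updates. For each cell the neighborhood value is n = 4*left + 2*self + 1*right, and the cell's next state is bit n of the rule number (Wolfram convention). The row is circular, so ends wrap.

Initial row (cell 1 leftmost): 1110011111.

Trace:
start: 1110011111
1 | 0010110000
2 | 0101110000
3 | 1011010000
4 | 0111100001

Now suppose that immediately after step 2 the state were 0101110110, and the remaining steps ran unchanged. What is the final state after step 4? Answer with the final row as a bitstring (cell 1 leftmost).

state after step 2 := 0101110110
3 | 1011011110
4 | 0111110011

0111110011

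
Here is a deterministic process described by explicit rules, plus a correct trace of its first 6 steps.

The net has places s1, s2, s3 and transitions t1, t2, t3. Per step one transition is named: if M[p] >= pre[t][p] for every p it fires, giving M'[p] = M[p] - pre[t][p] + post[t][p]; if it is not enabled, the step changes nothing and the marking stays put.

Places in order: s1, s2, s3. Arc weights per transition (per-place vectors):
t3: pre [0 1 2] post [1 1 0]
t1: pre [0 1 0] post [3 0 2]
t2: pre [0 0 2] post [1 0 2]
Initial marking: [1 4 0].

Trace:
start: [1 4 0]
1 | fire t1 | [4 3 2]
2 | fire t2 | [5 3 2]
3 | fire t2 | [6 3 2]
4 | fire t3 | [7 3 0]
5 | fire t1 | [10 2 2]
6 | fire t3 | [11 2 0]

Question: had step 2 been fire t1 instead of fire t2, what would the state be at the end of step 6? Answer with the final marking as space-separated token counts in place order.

13 1 2

(re-executing from step 2 with the substitution; state before step 2: [4 3 2])
2 | fire t1 | [7 2 4]
3 | fire t2 | [8 2 4]
4 | fire t3 | [9 2 2]
5 | fire t1 | [12 1 4]
6 | fire t3 | [13 1 2]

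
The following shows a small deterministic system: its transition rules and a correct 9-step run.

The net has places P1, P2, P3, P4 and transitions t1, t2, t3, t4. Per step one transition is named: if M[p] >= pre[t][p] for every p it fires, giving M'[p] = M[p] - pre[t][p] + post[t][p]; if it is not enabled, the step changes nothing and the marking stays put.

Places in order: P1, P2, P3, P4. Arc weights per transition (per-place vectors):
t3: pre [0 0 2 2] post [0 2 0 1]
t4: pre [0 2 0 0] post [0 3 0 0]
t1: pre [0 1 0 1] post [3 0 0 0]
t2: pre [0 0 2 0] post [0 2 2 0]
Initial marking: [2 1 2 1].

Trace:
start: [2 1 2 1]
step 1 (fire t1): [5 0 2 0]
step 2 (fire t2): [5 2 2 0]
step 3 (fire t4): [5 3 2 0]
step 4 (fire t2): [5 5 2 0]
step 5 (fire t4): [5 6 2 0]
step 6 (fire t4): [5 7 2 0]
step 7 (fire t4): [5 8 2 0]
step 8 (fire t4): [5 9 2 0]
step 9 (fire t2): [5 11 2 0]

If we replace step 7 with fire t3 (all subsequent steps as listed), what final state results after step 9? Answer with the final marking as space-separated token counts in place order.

(re-executing from step 7 with the substitution; state before step 7: [5 7 2 0])
step 7 (fire t3): [5 7 2 0]
step 8 (fire t4): [5 8 2 0]
step 9 (fire t2): [5 10 2 0]

5 10 2 0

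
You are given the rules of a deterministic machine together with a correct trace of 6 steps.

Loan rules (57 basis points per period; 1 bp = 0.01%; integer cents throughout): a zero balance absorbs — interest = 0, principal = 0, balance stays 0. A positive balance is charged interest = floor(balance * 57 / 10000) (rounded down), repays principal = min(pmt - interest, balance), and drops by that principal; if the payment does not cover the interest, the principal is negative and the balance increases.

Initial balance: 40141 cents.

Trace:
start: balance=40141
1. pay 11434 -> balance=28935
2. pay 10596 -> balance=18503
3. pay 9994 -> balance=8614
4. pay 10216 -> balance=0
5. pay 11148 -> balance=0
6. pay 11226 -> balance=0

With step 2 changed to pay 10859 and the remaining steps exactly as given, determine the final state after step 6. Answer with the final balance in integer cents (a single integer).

0

(re-executing from step 2 with the substitution; state before step 2: balance=28935)
2. pay 10859 -> balance=18240
3. pay 9994 -> balance=8349
4. pay 10216 -> balance=0
5. pay 11148 -> balance=0
6. pay 11226 -> balance=0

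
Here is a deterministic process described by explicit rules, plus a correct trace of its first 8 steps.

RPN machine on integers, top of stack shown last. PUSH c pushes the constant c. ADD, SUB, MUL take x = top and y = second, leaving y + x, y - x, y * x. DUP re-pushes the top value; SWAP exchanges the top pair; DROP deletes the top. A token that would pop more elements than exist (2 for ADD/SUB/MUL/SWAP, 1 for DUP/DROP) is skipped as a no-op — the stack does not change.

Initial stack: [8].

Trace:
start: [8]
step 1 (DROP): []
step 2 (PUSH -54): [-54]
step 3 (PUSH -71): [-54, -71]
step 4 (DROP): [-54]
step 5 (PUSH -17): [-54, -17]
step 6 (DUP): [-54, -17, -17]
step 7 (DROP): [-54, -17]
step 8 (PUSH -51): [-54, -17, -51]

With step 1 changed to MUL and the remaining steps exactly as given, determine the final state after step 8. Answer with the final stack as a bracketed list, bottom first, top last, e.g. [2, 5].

[8, -54, -17, -51]

(re-executing from step 1 with the substitution; state before step 1: [8])
step 1 (MUL): [8]
step 2 (PUSH -54): [8, -54]
step 3 (PUSH -71): [8, -54, -71]
step 4 (DROP): [8, -54]
step 5 (PUSH -17): [8, -54, -17]
step 6 (DUP): [8, -54, -17, -17]
step 7 (DROP): [8, -54, -17]
step 8 (PUSH -51): [8, -54, -17, -51]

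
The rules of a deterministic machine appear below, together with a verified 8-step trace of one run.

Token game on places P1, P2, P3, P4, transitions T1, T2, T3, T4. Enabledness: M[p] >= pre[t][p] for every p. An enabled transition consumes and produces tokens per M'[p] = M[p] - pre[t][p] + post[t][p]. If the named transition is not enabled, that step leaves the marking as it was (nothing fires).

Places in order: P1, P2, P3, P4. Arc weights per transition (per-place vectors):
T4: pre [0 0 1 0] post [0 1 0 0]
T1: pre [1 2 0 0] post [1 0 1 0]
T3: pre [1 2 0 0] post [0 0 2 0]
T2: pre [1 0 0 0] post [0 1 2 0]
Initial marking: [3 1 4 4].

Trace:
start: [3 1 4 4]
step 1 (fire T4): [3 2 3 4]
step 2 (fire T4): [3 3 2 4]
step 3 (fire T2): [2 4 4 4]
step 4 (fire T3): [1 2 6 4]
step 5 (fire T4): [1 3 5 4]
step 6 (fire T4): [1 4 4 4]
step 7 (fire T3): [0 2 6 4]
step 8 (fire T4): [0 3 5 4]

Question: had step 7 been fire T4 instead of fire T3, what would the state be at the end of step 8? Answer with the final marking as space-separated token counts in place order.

(re-executing from step 7 with the substitution; state before step 7: [1 4 4 4])
step 7 (fire T4): [1 5 3 4]
step 8 (fire T4): [1 6 2 4]

1 6 2 4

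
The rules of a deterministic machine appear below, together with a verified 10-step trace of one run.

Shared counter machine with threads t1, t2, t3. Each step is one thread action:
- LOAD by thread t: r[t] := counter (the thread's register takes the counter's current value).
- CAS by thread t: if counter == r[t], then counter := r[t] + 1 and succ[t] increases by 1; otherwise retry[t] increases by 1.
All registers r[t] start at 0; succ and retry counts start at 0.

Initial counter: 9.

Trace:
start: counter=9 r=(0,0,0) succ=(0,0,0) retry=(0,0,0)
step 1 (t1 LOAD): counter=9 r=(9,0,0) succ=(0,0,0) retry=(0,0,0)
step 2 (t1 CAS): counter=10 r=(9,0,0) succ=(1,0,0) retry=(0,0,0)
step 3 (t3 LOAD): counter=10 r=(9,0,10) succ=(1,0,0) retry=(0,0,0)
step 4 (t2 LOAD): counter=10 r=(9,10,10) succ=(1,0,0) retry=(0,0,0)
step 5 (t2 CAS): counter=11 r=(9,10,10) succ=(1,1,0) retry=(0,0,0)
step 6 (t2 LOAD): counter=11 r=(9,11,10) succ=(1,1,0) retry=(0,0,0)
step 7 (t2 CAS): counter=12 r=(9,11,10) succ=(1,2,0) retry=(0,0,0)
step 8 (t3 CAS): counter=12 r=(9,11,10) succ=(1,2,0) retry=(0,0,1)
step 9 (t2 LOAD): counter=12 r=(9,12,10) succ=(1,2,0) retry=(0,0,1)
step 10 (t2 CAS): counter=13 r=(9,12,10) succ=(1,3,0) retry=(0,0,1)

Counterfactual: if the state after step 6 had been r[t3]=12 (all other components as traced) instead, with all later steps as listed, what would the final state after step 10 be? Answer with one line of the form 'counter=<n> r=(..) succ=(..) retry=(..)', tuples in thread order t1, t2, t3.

state after step 6 := counter=11 r=(9,11,12) succ=(1,1,0) retry=(0,0,0)
step 7 (t2 CAS): counter=12 r=(9,11,12) succ=(1,2,0) retry=(0,0,0)
step 8 (t3 CAS): counter=13 r=(9,11,12) succ=(1,2,1) retry=(0,0,0)
step 9 (t2 LOAD): counter=13 r=(9,13,12) succ=(1,2,1) retry=(0,0,0)
step 10 (t2 CAS): counter=14 r=(9,13,12) succ=(1,3,1) retry=(0,0,0)

counter=14 r=(9,13,12) succ=(1,3,1) retry=(0,0,0)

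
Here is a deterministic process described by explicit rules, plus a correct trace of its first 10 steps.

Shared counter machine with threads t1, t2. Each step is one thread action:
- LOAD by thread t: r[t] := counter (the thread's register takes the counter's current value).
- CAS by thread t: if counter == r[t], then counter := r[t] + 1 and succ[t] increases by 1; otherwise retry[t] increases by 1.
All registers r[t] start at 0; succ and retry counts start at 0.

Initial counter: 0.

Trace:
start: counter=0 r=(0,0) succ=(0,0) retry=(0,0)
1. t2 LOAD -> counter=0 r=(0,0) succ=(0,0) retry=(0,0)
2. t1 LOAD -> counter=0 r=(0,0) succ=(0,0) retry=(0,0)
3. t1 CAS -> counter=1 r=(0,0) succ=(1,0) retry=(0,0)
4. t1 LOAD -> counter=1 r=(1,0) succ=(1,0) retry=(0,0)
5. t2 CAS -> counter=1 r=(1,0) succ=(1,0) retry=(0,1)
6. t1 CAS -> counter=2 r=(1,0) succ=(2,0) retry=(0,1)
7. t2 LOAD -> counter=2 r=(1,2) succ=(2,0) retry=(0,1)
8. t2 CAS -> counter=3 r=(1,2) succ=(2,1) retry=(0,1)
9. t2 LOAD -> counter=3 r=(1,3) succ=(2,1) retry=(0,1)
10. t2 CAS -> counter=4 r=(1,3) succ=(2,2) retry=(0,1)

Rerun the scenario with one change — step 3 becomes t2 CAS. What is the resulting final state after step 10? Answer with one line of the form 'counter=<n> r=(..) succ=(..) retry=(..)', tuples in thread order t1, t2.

counter=4 r=(1,3) succ=(1,3) retry=(0,1)

(re-executing from step 3 with the substitution; state before step 3: counter=0 r=(0,0) succ=(0,0) retry=(0,0))
3. t2 CAS -> counter=1 r=(0,0) succ=(0,1) retry=(0,0)
4. t1 LOAD -> counter=1 r=(1,0) succ=(0,1) retry=(0,0)
5. t2 CAS -> counter=1 r=(1,0) succ=(0,1) retry=(0,1)
6. t1 CAS -> counter=2 r=(1,0) succ=(1,1) retry=(0,1)
7. t2 LOAD -> counter=2 r=(1,2) succ=(1,1) retry=(0,1)
8. t2 CAS -> counter=3 r=(1,2) succ=(1,2) retry=(0,1)
9. t2 LOAD -> counter=3 r=(1,3) succ=(1,2) retry=(0,1)
10. t2 CAS -> counter=4 r=(1,3) succ=(1,3) retry=(0,1)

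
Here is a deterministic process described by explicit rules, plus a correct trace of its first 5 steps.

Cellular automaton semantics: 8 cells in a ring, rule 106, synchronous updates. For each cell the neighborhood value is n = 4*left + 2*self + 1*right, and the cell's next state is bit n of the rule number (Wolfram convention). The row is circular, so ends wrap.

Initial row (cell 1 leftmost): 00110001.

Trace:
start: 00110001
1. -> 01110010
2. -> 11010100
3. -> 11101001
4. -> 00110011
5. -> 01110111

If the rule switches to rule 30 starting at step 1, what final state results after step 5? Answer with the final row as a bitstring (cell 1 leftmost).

10101110

(re-executing steps 1..5 under rule 30; state before step 1: 00110001)
1. -> 11101011
2. -> 00001010
3. -> 00011011
4. -> 10110010
5. -> 10101110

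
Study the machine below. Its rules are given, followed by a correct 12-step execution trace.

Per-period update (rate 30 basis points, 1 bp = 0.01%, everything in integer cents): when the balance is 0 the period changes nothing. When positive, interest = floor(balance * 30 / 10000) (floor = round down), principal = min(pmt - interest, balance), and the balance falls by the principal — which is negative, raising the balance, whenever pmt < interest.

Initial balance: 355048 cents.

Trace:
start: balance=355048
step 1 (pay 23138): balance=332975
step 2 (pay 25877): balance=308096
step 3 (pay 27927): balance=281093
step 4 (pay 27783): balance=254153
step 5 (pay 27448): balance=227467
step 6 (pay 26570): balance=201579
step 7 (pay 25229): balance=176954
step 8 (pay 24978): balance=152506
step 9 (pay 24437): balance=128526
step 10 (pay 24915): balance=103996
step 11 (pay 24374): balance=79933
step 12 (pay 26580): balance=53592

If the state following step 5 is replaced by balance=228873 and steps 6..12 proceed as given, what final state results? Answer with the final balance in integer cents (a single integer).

55029

state after step 5 := balance=228873
step 6 (pay 26570): balance=202989
step 7 (pay 25229): balance=178368
step 8 (pay 24978): balance=153925
step 9 (pay 24437): balance=129949
step 10 (pay 24915): balance=105423
step 11 (pay 24374): balance=81365
step 12 (pay 26580): balance=55029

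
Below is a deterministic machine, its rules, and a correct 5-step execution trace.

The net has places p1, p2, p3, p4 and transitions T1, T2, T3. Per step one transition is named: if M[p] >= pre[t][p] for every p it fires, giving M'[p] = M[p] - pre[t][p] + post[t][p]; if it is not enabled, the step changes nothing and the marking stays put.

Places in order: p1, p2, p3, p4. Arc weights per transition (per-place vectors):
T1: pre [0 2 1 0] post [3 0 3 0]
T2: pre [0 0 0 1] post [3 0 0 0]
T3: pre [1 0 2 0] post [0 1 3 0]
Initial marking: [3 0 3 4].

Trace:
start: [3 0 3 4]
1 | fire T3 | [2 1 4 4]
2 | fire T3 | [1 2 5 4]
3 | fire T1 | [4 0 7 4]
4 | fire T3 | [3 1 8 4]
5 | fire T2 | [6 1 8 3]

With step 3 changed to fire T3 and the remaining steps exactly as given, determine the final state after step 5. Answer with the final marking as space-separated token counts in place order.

(re-executing from step 3 with the substitution; state before step 3: [1 2 5 4])
3 | fire T3 | [0 3 6 4]
4 | fire T3 | [0 3 6 4]
5 | fire T2 | [3 3 6 3]

3 3 6 3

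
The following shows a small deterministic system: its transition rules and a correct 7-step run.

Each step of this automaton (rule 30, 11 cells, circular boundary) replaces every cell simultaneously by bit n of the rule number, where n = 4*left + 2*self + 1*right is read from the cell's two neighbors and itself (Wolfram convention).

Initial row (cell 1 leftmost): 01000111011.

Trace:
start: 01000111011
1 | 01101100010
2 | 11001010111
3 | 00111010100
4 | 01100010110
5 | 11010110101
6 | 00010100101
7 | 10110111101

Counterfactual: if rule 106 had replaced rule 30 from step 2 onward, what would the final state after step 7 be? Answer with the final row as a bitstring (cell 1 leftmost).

01010011001

(re-executing steps 2..7 under rule 106; state before step 2: 01101100010)
2 | 11111100100
3 | 10000101001
4 | 10001010011
5 | 10010100110
6 | 00101001111
7 | 01010011001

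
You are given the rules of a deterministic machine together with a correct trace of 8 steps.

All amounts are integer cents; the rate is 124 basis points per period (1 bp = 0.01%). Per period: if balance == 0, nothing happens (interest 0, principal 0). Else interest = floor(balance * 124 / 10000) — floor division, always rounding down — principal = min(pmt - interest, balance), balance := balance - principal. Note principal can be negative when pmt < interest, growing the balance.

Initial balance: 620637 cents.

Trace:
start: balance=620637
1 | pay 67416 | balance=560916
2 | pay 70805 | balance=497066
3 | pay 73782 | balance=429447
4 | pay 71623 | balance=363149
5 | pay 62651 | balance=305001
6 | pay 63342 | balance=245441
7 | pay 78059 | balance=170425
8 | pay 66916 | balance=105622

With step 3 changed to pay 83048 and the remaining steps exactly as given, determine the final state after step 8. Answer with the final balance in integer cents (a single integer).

(re-executing from step 3 with the substitution; state before step 3: balance=497066)
3 | pay 83048 | balance=420181
4 | pay 71623 | balance=353768
5 | pay 62651 | balance=295503
6 | pay 63342 | balance=235825
7 | pay 78059 | balance=160690
8 | pay 66916 | balance=95766

95766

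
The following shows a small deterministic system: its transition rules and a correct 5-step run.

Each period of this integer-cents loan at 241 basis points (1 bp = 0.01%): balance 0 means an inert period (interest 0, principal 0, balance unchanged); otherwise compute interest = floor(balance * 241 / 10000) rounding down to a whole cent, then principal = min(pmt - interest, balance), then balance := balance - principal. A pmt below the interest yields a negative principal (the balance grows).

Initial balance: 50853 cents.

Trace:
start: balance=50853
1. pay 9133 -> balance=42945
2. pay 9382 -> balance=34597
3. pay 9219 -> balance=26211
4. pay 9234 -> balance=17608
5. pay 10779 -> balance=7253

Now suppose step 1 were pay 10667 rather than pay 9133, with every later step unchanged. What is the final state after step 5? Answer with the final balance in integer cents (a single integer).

5566

(re-executing from step 1 with the substitution; state before step 1: balance=50853)
1. pay 10667 -> balance=41411
2. pay 9382 -> balance=33027
3. pay 9219 -> balance=24603
4. pay 9234 -> balance=15961
5. pay 10779 -> balance=5566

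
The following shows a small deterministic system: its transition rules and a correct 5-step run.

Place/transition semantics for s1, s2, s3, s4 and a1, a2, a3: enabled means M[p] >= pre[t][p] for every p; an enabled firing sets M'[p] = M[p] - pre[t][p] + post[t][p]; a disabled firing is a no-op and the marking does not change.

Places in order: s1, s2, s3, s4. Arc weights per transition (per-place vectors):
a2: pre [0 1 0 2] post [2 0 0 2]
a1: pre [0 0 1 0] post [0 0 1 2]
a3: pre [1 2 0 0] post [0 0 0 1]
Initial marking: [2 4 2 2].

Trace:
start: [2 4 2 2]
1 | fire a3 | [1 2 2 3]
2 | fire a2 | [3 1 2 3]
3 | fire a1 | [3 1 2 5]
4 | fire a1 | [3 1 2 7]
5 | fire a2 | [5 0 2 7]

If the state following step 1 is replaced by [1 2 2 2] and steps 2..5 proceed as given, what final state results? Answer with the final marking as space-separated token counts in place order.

5 0 2 6

state after step 1 := [1 2 2 2]
2 | fire a2 | [3 1 2 2]
3 | fire a1 | [3 1 2 4]
4 | fire a1 | [3 1 2 6]
5 | fire a2 | [5 0 2 6]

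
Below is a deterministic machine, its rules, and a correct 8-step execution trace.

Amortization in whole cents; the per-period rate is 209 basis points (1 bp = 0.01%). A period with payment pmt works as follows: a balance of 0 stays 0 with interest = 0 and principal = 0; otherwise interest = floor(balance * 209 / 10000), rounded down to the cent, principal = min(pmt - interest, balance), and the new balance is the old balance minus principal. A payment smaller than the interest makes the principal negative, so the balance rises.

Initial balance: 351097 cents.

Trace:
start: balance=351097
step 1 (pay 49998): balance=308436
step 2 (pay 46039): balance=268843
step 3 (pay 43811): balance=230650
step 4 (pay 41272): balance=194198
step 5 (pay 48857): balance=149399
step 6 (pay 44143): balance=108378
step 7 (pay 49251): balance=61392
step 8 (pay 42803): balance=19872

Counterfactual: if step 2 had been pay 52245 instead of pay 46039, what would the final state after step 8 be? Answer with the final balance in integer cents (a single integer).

(re-executing from step 2 with the substitution; state before step 2: balance=308436)
step 2 (pay 52245): balance=262637
step 3 (pay 43811): balance=224315
step 4 (pay 41272): balance=187731
step 5 (pay 48857): balance=142797
step 6 (pay 44143): balance=101638
step 7 (pay 49251): balance=54511
step 8 (pay 42803): balance=12847

12847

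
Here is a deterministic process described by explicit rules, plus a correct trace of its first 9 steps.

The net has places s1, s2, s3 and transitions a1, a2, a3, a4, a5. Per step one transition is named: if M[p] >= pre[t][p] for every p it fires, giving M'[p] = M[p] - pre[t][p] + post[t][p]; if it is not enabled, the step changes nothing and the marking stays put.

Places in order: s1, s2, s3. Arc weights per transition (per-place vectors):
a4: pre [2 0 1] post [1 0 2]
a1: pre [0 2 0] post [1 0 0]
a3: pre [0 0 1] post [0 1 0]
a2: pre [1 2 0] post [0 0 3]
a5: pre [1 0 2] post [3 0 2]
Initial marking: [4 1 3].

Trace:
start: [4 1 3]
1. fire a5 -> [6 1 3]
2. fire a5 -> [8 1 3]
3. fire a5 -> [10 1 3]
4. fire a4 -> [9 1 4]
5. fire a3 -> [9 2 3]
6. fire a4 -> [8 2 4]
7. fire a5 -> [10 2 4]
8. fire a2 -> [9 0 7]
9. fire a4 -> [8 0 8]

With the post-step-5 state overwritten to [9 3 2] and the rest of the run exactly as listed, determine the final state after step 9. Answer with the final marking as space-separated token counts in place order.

state after step 5 := [9 3 2]
6. fire a4 -> [8 3 3]
7. fire a5 -> [10 3 3]
8. fire a2 -> [9 1 6]
9. fire a4 -> [8 1 7]

8 1 7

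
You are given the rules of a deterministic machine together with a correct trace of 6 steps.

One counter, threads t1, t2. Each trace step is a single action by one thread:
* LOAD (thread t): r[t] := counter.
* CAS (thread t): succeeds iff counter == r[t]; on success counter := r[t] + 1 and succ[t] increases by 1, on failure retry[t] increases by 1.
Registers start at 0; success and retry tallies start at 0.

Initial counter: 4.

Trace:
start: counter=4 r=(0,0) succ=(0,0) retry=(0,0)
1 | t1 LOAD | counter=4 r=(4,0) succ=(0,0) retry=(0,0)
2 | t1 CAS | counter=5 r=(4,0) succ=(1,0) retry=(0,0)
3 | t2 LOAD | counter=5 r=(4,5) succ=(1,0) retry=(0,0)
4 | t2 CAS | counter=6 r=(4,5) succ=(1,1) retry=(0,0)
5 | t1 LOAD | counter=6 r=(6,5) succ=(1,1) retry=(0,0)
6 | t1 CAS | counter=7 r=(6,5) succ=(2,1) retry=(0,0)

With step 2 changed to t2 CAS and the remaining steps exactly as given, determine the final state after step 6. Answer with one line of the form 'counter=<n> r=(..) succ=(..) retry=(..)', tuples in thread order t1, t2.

(re-executing from step 2 with the substitution; state before step 2: counter=4 r=(4,0) succ=(0,0) retry=(0,0))
2 | t2 CAS | counter=4 r=(4,0) succ=(0,0) retry=(0,1)
3 | t2 LOAD | counter=4 r=(4,4) succ=(0,0) retry=(0,1)
4 | t2 CAS | counter=5 r=(4,4) succ=(0,1) retry=(0,1)
5 | t1 LOAD | counter=5 r=(5,4) succ=(0,1) retry=(0,1)
6 | t1 CAS | counter=6 r=(5,4) succ=(1,1) retry=(0,1)

counter=6 r=(5,4) succ=(1,1) retry=(0,1)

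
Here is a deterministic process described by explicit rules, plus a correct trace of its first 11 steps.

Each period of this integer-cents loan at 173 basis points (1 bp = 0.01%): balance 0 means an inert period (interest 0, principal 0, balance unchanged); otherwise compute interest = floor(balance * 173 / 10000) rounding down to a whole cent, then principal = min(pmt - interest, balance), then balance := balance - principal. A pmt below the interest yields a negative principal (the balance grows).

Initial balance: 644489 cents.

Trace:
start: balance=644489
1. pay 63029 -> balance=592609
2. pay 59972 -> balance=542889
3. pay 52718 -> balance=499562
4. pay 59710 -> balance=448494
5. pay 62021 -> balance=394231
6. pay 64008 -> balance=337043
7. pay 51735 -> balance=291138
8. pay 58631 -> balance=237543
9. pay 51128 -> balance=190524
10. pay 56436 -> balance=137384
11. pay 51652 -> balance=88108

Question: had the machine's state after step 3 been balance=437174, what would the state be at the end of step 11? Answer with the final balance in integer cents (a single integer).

16544

state after step 3 := balance=437174
4. pay 59710 -> balance=385027
5. pay 62021 -> balance=329666
6. pay 64008 -> balance=271361
7. pay 51735 -> balance=224320
8. pay 58631 -> balance=169569
9. pay 51128 -> balance=121374
10. pay 56436 -> balance=67037
11. pay 51652 -> balance=16544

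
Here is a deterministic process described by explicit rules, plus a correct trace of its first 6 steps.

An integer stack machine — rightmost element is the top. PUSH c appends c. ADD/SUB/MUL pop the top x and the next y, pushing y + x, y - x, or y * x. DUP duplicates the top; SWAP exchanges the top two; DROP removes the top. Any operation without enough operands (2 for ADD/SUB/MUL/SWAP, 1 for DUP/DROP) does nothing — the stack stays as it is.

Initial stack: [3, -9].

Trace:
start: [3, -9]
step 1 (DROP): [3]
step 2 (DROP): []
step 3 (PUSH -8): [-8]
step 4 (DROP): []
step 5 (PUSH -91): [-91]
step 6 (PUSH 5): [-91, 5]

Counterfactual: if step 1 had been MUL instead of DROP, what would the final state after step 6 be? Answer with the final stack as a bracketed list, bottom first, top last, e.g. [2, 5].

[-91, 5]

(re-executing from step 1 with the substitution; state before step 1: [3, -9])
step 1 (MUL): [-27]
step 2 (DROP): []
step 3 (PUSH -8): [-8]
step 4 (DROP): []
step 5 (PUSH -91): [-91]
step 6 (PUSH 5): [-91, 5]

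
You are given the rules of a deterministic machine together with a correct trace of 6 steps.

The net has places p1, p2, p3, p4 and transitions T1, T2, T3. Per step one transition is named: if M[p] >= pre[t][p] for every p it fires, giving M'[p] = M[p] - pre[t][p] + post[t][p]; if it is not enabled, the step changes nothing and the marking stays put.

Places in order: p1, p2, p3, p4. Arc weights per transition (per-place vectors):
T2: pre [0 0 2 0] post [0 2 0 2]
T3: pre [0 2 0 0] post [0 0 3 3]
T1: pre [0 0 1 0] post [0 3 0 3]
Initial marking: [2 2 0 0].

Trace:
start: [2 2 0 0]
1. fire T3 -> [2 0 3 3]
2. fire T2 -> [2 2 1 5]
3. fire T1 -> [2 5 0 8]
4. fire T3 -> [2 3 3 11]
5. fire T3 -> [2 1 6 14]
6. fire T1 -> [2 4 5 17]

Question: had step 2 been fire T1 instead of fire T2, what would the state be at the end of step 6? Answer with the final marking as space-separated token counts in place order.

2 5 6 18

(re-executing from step 2 with the substitution; state before step 2: [2 0 3 3])
2. fire T1 -> [2 3 2 6]
3. fire T1 -> [2 6 1 9]
4. fire T3 -> [2 4 4 12]
5. fire T3 -> [2 2 7 15]
6. fire T1 -> [2 5 6 18]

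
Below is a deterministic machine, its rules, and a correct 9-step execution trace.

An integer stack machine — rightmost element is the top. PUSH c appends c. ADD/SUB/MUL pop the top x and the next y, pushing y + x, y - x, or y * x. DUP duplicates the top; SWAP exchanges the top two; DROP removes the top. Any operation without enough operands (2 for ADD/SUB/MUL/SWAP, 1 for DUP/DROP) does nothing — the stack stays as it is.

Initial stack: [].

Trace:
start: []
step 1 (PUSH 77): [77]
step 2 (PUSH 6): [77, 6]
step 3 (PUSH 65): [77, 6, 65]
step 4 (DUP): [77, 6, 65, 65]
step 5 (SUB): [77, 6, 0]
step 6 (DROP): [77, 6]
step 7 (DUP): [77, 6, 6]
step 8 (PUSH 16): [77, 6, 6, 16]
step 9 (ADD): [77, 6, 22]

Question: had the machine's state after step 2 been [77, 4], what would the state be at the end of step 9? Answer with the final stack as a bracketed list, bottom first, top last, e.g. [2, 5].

[77, 4, 20]

state after step 2 := [77, 4]
step 3 (PUSH 65): [77, 4, 65]
step 4 (DUP): [77, 4, 65, 65]
step 5 (SUB): [77, 4, 0]
step 6 (DROP): [77, 4]
step 7 (DUP): [77, 4, 4]
step 8 (PUSH 16): [77, 4, 4, 16]
step 9 (ADD): [77, 4, 20]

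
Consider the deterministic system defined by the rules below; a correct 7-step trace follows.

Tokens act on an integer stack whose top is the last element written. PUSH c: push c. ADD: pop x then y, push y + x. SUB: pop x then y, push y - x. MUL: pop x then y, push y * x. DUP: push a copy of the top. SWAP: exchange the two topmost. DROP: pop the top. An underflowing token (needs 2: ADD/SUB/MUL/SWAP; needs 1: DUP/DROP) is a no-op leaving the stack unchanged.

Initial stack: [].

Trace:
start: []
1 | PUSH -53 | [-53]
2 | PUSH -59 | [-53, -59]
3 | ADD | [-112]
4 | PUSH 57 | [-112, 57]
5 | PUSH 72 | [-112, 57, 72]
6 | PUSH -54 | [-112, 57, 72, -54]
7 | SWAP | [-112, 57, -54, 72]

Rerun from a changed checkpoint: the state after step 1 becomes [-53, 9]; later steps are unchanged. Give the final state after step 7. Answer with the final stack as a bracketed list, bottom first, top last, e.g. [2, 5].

state after step 1 := [-53, 9]
2 | PUSH -59 | [-53, 9, -59]
3 | ADD | [-53, -50]
4 | PUSH 57 | [-53, -50, 57]
5 | PUSH 72 | [-53, -50, 57, 72]
6 | PUSH -54 | [-53, -50, 57, 72, -54]
7 | SWAP | [-53, -50, 57, -54, 72]

[-53, -50, 57, -54, 72]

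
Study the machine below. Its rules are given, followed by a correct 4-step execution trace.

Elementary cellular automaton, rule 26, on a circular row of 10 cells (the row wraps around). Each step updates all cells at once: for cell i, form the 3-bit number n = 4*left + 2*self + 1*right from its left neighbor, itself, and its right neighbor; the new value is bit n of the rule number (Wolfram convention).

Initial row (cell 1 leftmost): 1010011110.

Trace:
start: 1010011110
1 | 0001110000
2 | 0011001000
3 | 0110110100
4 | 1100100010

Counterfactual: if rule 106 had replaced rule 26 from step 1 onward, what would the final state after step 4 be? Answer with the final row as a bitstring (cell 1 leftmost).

(re-executing steps 1..4 under rule 106; state before step 1: 1010011110)
1 | 0100110011
2 | 1001110111
3 | 1011011100
4 | 0111110101

0111110101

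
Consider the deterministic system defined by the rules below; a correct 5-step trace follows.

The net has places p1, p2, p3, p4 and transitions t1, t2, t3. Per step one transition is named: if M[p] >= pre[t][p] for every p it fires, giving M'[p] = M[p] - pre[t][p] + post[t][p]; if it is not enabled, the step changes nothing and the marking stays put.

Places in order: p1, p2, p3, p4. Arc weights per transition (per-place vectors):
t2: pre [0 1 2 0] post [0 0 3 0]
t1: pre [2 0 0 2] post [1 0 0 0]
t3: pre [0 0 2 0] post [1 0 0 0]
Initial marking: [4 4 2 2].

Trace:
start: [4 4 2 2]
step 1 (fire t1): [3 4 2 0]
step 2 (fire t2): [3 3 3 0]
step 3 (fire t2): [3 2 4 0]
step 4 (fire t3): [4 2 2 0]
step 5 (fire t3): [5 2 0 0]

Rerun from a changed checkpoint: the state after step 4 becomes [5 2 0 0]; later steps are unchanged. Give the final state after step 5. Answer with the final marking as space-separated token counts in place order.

5 2 0 0

state after step 4 := [5 2 0 0]
step 5 (fire t3): [5 2 0 0]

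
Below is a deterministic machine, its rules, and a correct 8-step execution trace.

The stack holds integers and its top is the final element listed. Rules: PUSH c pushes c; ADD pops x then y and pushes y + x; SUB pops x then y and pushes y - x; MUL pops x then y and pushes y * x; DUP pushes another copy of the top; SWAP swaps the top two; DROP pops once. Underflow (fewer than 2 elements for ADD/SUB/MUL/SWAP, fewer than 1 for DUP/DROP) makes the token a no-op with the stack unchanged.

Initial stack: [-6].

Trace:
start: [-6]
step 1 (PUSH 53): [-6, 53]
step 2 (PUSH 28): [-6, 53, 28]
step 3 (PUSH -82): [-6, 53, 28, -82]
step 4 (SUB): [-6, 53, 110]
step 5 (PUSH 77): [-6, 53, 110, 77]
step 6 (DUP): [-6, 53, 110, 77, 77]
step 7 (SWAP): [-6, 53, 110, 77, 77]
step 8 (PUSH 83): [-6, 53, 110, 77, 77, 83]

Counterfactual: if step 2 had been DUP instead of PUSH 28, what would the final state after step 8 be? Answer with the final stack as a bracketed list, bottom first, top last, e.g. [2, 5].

[-6, 53, 135, 77, 77, 83]

(re-executing from step 2 with the substitution; state before step 2: [-6, 53])
step 2 (DUP): [-6, 53, 53]
step 3 (PUSH -82): [-6, 53, 53, -82]
step 4 (SUB): [-6, 53, 135]
step 5 (PUSH 77): [-6, 53, 135, 77]
step 6 (DUP): [-6, 53, 135, 77, 77]
step 7 (SWAP): [-6, 53, 135, 77, 77]
step 8 (PUSH 83): [-6, 53, 135, 77, 77, 83]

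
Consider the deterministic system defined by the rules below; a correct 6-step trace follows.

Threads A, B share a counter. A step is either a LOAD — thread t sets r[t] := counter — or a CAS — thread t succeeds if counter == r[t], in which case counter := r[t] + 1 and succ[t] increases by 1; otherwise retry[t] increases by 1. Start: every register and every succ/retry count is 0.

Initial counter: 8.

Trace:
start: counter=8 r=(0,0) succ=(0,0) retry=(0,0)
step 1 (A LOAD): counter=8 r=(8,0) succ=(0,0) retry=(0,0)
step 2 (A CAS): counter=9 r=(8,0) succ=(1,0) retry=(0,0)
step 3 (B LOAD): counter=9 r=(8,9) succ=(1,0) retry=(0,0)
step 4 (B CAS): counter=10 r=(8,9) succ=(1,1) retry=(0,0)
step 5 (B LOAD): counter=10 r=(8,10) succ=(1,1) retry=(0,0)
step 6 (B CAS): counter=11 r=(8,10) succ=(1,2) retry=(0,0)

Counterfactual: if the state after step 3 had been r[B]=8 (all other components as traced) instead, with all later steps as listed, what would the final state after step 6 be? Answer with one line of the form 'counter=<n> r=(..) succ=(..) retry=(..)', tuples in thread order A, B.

counter=10 r=(8,9) succ=(1,1) retry=(0,1)

state after step 3 := counter=9 r=(8,8) succ=(1,0) retry=(0,0)
step 4 (B CAS): counter=9 r=(8,8) succ=(1,0) retry=(0,1)
step 5 (B LOAD): counter=9 r=(8,9) succ=(1,0) retry=(0,1)
step 6 (B CAS): counter=10 r=(8,9) succ=(1,1) retry=(0,1)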